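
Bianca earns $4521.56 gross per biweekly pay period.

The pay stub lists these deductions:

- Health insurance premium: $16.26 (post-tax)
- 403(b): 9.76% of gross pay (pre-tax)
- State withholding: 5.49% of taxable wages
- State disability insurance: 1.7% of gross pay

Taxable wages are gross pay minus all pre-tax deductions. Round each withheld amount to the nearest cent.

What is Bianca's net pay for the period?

$3763.12

403(b): $4521.56 × 0.0976 = $441.30
Taxable wages = $4521.56 − $441.30 = $4080.26
State withholding: $4080.26 × 0.0549 = $224.01
State disability insurance: $4521.56 × 0.017 = $76.87
Health insurance premium: $16.26
Total deductions = $441.30 + $224.01 + $76.87 + $16.26 = $758.44
Net pay = $4521.56 − $758.44 = $3763.12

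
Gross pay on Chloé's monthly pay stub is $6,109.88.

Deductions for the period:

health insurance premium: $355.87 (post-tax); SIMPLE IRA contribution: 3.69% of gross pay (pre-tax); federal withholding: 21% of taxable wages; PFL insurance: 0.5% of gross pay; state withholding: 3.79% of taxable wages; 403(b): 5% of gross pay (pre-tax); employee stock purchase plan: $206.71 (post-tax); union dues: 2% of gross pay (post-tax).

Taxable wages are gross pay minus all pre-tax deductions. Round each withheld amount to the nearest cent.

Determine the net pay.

SIMPLE IRA contribution: $6,109.88 × 0.0369 = $225.45
403(b): $6,109.88 × 0.05 = $305.49
Pre-tax total = $225.45 + $305.49 = $530.94
Taxable wages = $6,109.88 − $530.94 = $5,578.94
Federal withholding: $5,578.94 × 0.21 = $1,171.58
State withholding: $5,578.94 × 0.0379 = $211.44
PFL insurance: $6,109.88 × 0.005 = $30.55
Health insurance premium: $355.87
Union dues: $6,109.88 × 0.02 = $122.20
Employee stock purchase plan: $206.71
Total deductions = $225.45 + $305.49 + $1,171.58 + $211.44 + $30.55 + $355.87 + $122.20 + $206.71 = $2,629.29
Net pay = $6,109.88 − $2,629.29 = $3,480.59

$3,480.59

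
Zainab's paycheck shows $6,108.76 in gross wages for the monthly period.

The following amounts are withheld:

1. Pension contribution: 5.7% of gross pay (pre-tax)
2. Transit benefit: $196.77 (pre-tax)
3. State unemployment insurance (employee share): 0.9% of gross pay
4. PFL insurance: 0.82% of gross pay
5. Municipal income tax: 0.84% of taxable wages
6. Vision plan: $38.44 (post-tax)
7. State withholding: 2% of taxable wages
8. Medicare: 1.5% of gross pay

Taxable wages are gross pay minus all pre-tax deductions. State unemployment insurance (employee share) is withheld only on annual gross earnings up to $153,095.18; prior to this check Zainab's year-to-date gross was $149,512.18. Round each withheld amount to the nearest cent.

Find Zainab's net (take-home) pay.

Transit benefit: $196.77
Pension contribution: $6,108.76 × 0.057 = $348.20
Pre-tax total = $196.77 + $348.20 = $544.97
Taxable wages = $6,108.76 − $544.97 = $5,563.79
State withholding: $5,563.79 × 0.02 = $111.28
Municipal income tax: $5,563.79 × 0.0084 = $46.74
State unemployment insurance (employee share): only $153,095.18 − $149,512.18 = $3,583.00 of this check is subject → $3,583.00 × 0.009 = $32.25
PFL insurance: $6,108.76 × 0.0082 = $50.09
Medicare: $6,108.76 × 0.015 = $91.63
Vision plan: $38.44
Total deductions = $196.77 + $348.20 + $111.28 + $46.74 + $32.25 + $50.09 + $91.63 + $38.44 = $915.40
Net pay = $6,108.76 − $915.40 = $5,193.36

$5,193.36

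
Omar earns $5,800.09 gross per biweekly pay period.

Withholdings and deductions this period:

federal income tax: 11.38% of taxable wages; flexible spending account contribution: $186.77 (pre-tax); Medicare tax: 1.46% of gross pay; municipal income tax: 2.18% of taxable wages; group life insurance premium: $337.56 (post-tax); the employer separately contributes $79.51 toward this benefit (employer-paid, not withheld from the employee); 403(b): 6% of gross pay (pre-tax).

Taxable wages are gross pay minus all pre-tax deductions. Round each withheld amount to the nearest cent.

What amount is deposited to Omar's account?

Flexible spending account contribution: $186.77
403(b): $5,800.09 × 0.06 = $348.01
Pre-tax total = $186.77 + $348.01 = $534.78
Taxable wages = $5,800.09 − $534.78 = $5,265.31
Federal income tax: $5,265.31 × 0.1138 = $599.19
Municipal income tax: $5,265.31 × 0.0218 = $114.78
Medicare tax: $5,800.09 × 0.0146 = $84.68
Group life insurance premium: $337.56
(Employer's $79.51 toward group life insurance premium is not withheld from the employee.)
Total deductions = $186.77 + $348.01 + $599.19 + $114.78 + $84.68 + $337.56 = $1,670.99
Net pay = $5,800.09 − $1,670.99 = $4,129.10

$4,129.10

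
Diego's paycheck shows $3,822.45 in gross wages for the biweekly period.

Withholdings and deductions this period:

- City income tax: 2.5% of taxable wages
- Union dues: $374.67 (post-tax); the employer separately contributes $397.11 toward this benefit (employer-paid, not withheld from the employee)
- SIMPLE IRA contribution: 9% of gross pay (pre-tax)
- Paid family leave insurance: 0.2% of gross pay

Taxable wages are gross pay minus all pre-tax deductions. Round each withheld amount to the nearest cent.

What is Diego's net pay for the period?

$3,009.16

SIMPLE IRA contribution: $3,822.45 × 0.09 = $344.02
Taxable wages = $3,822.45 − $344.02 = $3,478.43
City income tax: $3,478.43 × 0.025 = $86.96
Paid family leave insurance: $3,822.45 × 0.002 = $7.64
Union dues: $374.67
(Employer's $397.11 toward union dues is not withheld from the employee.)
Total deductions = $344.02 + $86.96 + $7.64 + $374.67 = $813.29
Net pay = $3,822.45 − $813.29 = $3,009.16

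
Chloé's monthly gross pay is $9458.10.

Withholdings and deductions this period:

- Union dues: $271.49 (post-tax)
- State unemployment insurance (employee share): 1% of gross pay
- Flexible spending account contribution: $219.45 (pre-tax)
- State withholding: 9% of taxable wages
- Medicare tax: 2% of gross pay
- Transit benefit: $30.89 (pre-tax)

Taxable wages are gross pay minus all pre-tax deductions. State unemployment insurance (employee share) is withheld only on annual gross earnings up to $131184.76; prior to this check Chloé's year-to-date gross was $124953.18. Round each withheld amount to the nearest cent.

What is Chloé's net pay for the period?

$7856.09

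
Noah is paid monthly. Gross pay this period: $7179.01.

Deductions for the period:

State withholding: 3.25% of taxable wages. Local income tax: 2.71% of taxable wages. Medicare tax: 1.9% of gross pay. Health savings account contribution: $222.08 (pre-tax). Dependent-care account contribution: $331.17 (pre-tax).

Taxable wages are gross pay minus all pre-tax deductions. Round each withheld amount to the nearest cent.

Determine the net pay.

$6094.46

Health savings account contribution: $222.08
Dependent-care account contribution: $331.17
Pre-tax total = $222.08 + $331.17 = $553.25
Taxable wages = $7179.01 − $553.25 = $6625.76
Local income tax: $6625.76 × 0.0271 = $179.56
State withholding: $6625.76 × 0.0325 = $215.34
Medicare tax: $7179.01 × 0.019 = $136.40
Total deductions = $222.08 + $331.17 + $179.56 + $215.34 + $136.40 = $1084.55
Net pay = $7179.01 − $1084.55 = $6094.46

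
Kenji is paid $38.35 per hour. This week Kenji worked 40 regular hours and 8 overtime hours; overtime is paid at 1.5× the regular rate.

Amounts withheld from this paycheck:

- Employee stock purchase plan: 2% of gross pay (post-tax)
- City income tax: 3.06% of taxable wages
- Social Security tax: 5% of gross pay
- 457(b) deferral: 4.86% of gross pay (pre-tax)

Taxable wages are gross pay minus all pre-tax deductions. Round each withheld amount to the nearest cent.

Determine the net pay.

Regular pay: 40 × $38.35 = $1,534.00
Overtime pay: 8 × $38.35 × 1.5 = $460.20
Gross pay = $1,534.00 + $460.20 = $1,994.20
457(b) deferral: $1,994.20 × 0.0486 = $96.92
Taxable wages = $1,994.20 − $96.92 = $1,897.28
City income tax: $1,897.28 × 0.0306 = $58.06
Social Security tax: $1,994.20 × 0.05 = $99.71
Employee stock purchase plan: $1,994.20 × 0.02 = $39.88
Total deductions = $96.92 + $58.06 + $99.71 + $39.88 = $294.57
Net pay = $1,994.20 − $294.57 = $1,699.63

$1,699.63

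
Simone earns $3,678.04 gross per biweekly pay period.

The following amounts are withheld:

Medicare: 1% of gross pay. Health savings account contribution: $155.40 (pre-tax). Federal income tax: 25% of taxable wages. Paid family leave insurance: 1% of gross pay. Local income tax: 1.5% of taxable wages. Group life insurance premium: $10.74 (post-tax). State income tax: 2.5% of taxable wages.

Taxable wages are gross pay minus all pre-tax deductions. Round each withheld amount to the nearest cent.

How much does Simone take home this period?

$2,416.77

Health savings account contribution: $155.40
Taxable wages = $3,678.04 − $155.40 = $3,522.64
Federal income tax: $3,522.64 × 0.25 = $880.66
State income tax: $3,522.64 × 0.025 = $88.07
Local income tax: $3,522.64 × 0.015 = $52.84
Medicare: $3,678.04 × 0.01 = $36.78
Paid family leave insurance: $3,678.04 × 0.01 = $36.78
Group life insurance premium: $10.74
Total deductions = $155.40 + $880.66 + $88.07 + $52.84 + $36.78 + $36.78 + $10.74 = $1,261.27
Net pay = $3,678.04 − $1,261.27 = $2,416.77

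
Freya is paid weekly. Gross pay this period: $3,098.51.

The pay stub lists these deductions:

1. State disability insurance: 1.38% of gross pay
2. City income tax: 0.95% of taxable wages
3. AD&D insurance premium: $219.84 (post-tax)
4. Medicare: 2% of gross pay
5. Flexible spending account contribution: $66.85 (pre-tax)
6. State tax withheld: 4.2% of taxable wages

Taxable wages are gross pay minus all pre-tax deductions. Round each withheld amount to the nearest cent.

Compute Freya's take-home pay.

Flexible spending account contribution: $66.85
Taxable wages = $3,098.51 − $66.85 = $3,031.66
City income tax: $3,031.66 × 0.0095 = $28.80
State tax withheld: $3,031.66 × 0.042 = $127.33
Medicare: $3,098.51 × 0.02 = $61.97
State disability insurance: $3,098.51 × 0.0138 = $42.76
AD&D insurance premium: $219.84
Total deductions = $66.85 + $28.80 + $127.33 + $61.97 + $42.76 + $219.84 = $547.55
Net pay = $3,098.51 − $547.55 = $2,550.96

$2,550.96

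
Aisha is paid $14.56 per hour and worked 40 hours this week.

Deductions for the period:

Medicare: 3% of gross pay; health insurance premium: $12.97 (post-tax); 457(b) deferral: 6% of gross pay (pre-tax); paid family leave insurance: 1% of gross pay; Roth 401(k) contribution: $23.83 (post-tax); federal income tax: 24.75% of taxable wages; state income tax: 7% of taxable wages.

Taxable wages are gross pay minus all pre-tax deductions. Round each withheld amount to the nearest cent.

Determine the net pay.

$313.55

Gross pay: 40 × $14.56 = $582.40
457(b) deferral: $582.40 × 0.06 = $34.94
Taxable wages = $582.40 − $34.94 = $547.46
Federal income tax: $547.46 × 0.2475 = $135.50
State income tax: $547.46 × 0.07 = $38.32
Medicare: $582.40 × 0.03 = $17.47
Paid family leave insurance: $582.40 × 0.01 = $5.82
Roth 401(k) contribution: $23.83
Health insurance premium: $12.97
Total deductions = $34.94 + $135.50 + $38.32 + $17.47 + $5.82 + $23.83 + $12.97 = $268.85
Net pay = $582.40 − $268.85 = $313.55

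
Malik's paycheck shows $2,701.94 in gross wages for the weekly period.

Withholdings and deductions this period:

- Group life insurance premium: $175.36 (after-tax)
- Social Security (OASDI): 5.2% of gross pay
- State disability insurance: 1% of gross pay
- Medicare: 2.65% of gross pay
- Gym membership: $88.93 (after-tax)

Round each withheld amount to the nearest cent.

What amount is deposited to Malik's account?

Medicare: $2,701.94 × 0.0265 = $71.60
Social Security (OASDI): $2,701.94 × 0.052 = $140.50
State disability insurance: $2,701.94 × 0.01 = $27.02
Group life insurance premium: $175.36
Gym membership: $88.93
Total deductions = $71.60 + $140.50 + $27.02 + $175.36 + $88.93 = $503.41
Net pay = $2,701.94 − $503.41 = $2,198.53

$2,198.53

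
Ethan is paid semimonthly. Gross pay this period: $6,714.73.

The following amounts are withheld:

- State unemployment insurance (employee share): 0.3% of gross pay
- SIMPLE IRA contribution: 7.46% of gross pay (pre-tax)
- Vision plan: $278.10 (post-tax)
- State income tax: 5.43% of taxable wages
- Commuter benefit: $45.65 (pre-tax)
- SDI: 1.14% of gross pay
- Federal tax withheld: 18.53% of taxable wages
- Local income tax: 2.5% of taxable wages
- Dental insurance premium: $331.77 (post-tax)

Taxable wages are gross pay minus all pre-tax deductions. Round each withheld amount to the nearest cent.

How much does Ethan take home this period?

Commuter benefit: $45.65
SIMPLE IRA contribution: $6,714.73 × 0.0746 = $500.92
Pre-tax total = $45.65 + $500.92 = $546.57
Taxable wages = $6,714.73 − $546.57 = $6,168.16
Federal tax withheld: $6,168.16 × 0.1853 = $1,142.96
Local income tax: $6,168.16 × 0.025 = $154.20
State income tax: $6,168.16 × 0.0543 = $334.93
SDI: $6,714.73 × 0.0114 = $76.55
State unemployment insurance (employee share): $6,714.73 × 0.003 = $20.14
Vision plan: $278.10
Dental insurance premium: $331.77
Total deductions = $45.65 + $500.92 + $1,142.96 + $154.20 + $334.93 + $76.55 + $20.14 + $278.10 + $331.77 = $2,885.22
Net pay = $6,714.73 − $2,885.22 = $3,829.51

$3,829.51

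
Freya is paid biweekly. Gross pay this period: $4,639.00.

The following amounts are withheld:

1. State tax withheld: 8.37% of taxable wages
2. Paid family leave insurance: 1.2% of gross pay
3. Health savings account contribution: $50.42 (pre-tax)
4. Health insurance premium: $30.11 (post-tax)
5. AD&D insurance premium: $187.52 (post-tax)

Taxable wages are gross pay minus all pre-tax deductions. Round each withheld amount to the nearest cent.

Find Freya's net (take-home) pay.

$3,931.22

Health savings account contribution: $50.42
Taxable wages = $4,639.00 − $50.42 = $4,588.58
State tax withheld: $4,588.58 × 0.0837 = $384.06
Paid family leave insurance: $4,639.00 × 0.012 = $55.67
AD&D insurance premium: $187.52
Health insurance premium: $30.11
Total deductions = $50.42 + $384.06 + $55.67 + $187.52 + $30.11 = $707.78
Net pay = $4,639.00 − $707.78 = $3,931.22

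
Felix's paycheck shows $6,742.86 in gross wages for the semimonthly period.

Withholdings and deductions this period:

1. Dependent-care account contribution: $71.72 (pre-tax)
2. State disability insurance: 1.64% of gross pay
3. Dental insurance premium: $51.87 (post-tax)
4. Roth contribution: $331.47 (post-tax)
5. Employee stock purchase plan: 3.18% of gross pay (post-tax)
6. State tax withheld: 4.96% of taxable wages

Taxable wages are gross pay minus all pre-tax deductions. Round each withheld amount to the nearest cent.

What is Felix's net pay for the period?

$5,631.91

Dependent-care account contribution: $71.72
Taxable wages = $6,742.86 − $71.72 = $6,671.14
State tax withheld: $6,671.14 × 0.0496 = $330.89
State disability insurance: $6,742.86 × 0.0164 = $110.58
Roth contribution: $331.47
Dental insurance premium: $51.87
Employee stock purchase plan: $6,742.86 × 0.0318 = $214.42
Total deductions = $71.72 + $330.89 + $110.58 + $331.47 + $51.87 + $214.42 = $1,110.95
Net pay = $6,742.86 − $1,110.95 = $5,631.91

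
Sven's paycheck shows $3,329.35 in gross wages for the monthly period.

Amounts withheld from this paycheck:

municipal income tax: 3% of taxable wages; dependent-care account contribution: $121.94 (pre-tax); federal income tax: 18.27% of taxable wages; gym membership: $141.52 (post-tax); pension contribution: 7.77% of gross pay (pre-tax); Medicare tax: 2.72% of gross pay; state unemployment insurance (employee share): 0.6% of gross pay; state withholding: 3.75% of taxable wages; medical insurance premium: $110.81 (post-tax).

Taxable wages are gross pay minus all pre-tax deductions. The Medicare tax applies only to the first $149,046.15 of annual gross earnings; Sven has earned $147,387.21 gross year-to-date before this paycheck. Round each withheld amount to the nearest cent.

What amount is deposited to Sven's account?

Pension contribution: $3,329.35 × 0.0777 = $258.69
Dependent-care account contribution: $121.94
Pre-tax total = $258.69 + $121.94 = $380.63
Taxable wages = $3,329.35 − $380.63 = $2,948.72
Municipal income tax: $2,948.72 × 0.03 = $88.46
State withholding: $2,948.72 × 0.0375 = $110.58
Federal income tax: $2,948.72 × 0.1827 = $538.73
State unemployment insurance (employee share): $3,329.35 × 0.006 = $19.98
Medicare tax: only $149,046.15 − $147,387.21 = $1,658.94 of this check is subject → $1,658.94 × 0.0272 = $45.12
Medical insurance premium: $110.81
Gym membership: $141.52
Total deductions = $258.69 + $121.94 + $88.46 + $110.58 + $538.73 + $19.98 + $45.12 + $110.81 + $141.52 = $1,435.83
Net pay = $3,329.35 − $1,435.83 = $1,893.52

$1,893.52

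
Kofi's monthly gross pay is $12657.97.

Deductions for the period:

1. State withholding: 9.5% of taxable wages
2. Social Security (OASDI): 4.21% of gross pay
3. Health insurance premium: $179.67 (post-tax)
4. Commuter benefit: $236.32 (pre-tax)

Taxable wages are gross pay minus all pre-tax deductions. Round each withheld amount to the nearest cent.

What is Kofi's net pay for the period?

$10529.02

Commuter benefit: $236.32
Taxable wages = $12657.97 − $236.32 = $12421.65
State withholding: $12421.65 × 0.095 = $1180.06
Social Security (OASDI): $12657.97 × 0.0421 = $532.90
Health insurance premium: $179.67
Total deductions = $236.32 + $1180.06 + $532.90 + $179.67 = $2128.95
Net pay = $12657.97 − $2128.95 = $10529.02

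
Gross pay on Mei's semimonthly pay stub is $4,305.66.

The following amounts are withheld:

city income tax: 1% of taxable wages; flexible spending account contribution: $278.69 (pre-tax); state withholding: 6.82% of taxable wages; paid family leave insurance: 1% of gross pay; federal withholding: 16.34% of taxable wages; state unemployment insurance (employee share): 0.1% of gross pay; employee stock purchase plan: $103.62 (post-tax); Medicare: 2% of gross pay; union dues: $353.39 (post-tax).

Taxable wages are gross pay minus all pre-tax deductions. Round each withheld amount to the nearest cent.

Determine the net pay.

$2,463.56

Flexible spending account contribution: $278.69
Taxable wages = $4,305.66 − $278.69 = $4,026.97
Federal withholding: $4,026.97 × 0.1634 = $658.01
State withholding: $4,026.97 × 0.0682 = $274.64
City income tax: $4,026.97 × 0.01 = $40.27
Medicare: $4,305.66 × 0.02 = $86.11
Paid family leave insurance: $4,305.66 × 0.01 = $43.06
State unemployment insurance (employee share): $4,305.66 × 0.001 = $4.31
Employee stock purchase plan: $103.62
Union dues: $353.39
Total deductions = $278.69 + $658.01 + $274.64 + $40.27 + $86.11 + $43.06 + $4.31 + $103.62 + $353.39 = $1,842.10
Net pay = $4,305.66 − $1,842.10 = $2,463.56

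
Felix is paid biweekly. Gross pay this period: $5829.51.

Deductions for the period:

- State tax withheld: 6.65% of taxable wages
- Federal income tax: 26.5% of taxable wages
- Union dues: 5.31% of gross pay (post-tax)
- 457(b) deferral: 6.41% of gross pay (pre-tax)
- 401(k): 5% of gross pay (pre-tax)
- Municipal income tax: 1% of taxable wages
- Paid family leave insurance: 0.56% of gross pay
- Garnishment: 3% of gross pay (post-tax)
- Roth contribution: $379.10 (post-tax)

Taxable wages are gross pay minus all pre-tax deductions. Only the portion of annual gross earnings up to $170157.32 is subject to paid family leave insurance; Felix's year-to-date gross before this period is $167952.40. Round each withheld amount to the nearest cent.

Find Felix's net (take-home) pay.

$2524.84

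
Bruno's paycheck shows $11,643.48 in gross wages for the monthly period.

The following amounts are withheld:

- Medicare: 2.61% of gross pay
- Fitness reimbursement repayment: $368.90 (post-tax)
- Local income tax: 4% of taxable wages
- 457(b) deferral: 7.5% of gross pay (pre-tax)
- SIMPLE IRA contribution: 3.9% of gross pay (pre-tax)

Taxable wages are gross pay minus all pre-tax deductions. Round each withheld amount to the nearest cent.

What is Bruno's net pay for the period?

SIMPLE IRA contribution: $11,643.48 × 0.039 = $454.10
457(b) deferral: $11,643.48 × 0.075 = $873.26
Pre-tax total = $454.10 + $873.26 = $1,327.36
Taxable wages = $11,643.48 − $1,327.36 = $10,316.12
Local income tax: $10,316.12 × 0.04 = $412.64
Medicare: $11,643.48 × 0.0261 = $303.89
Fitness reimbursement repayment: $368.90
Total deductions = $454.10 + $873.26 + $412.64 + $303.89 + $368.90 = $2,412.79
Net pay = $11,643.48 − $2,412.79 = $9,230.69

$9,230.69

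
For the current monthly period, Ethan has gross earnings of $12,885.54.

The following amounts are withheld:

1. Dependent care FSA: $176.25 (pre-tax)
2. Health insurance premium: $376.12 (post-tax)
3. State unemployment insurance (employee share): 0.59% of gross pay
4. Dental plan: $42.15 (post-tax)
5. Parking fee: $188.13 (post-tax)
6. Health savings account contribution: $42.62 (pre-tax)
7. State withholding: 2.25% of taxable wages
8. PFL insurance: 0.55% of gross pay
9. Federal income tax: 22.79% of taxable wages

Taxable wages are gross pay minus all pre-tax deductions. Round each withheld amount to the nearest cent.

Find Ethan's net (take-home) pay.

$8,741.65

Dependent care FSA: $176.25
Health savings account contribution: $42.62
Pre-tax total = $176.25 + $42.62 = $218.87
Taxable wages = $12,885.54 − $218.87 = $12,666.67
State withholding: $12,666.67 × 0.0225 = $285.00
Federal income tax: $12,666.67 × 0.2279 = $2,886.73
State unemployment insurance (employee share): $12,885.54 × 0.0059 = $76.02
PFL insurance: $12,885.54 × 0.0055 = $70.87
Parking fee: $188.13
Dental plan: $42.15
Health insurance premium: $376.12
Total deductions = $176.25 + $42.62 + $285.00 + $2,886.73 + $76.02 + $70.87 + $188.13 + $42.15 + $376.12 = $4,143.89
Net pay = $12,885.54 − $4,143.89 = $8,741.65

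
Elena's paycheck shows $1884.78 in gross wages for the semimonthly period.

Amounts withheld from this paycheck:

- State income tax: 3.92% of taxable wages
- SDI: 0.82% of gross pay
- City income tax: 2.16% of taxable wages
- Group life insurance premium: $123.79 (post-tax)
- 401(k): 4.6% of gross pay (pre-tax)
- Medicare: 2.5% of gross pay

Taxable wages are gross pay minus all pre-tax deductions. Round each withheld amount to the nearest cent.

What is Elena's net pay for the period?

$1502.39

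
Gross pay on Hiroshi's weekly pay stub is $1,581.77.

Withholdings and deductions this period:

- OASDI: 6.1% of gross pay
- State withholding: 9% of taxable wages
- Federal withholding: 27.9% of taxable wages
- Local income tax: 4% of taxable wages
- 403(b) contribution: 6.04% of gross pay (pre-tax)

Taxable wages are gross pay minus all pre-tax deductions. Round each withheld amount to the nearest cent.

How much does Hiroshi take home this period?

403(b) contribution: $1,581.77 × 0.0604 = $95.54
Taxable wages = $1,581.77 − $95.54 = $1,486.23
Federal withholding: $1,486.23 × 0.279 = $414.66
State withholding: $1,486.23 × 0.09 = $133.76
Local income tax: $1,486.23 × 0.04 = $59.45
OASDI: $1,581.77 × 0.061 = $96.49
Total deductions = $95.54 + $414.66 + $133.76 + $59.45 + $96.49 = $799.90
Net pay = $1,581.77 − $799.90 = $781.87

$781.87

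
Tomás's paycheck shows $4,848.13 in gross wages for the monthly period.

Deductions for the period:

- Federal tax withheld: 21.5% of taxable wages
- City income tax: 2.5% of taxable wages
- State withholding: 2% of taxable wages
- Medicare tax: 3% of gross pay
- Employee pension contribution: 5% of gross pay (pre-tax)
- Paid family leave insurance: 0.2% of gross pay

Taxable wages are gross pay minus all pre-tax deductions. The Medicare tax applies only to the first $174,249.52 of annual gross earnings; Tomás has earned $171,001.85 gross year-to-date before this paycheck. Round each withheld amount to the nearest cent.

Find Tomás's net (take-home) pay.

Employee pension contribution: $4,848.13 × 0.05 = $242.41
Taxable wages = $4,848.13 − $242.41 = $4,605.72
City income tax: $4,605.72 × 0.025 = $115.14
Federal tax withheld: $4,605.72 × 0.215 = $990.23
State withholding: $4,605.72 × 0.02 = $92.11
Paid family leave insurance: $4,848.13 × 0.002 = $9.70
Medicare tax: only $174,249.52 − $171,001.85 = $3,247.67 of this check is subject → $3,247.67 × 0.03 = $97.43
Total deductions = $242.41 + $115.14 + $990.23 + $92.11 + $9.70 + $97.43 = $1,547.02
Net pay = $4,848.13 − $1,547.02 = $3,301.11

$3,301.11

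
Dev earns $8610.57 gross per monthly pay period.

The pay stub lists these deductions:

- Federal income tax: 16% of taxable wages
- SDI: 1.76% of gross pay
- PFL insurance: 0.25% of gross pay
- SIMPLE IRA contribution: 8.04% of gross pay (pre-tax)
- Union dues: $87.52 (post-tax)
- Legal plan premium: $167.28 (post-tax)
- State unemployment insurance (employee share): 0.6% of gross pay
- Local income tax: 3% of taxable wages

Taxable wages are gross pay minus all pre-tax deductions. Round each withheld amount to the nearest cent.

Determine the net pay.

$5934.27

SIMPLE IRA contribution: $8610.57 × 0.0804 = $692.29
Taxable wages = $8610.57 − $692.29 = $7918.28
Federal income tax: $7918.28 × 0.16 = $1266.92
Local income tax: $7918.28 × 0.03 = $237.55
SDI: $8610.57 × 0.0176 = $151.55
PFL insurance: $8610.57 × 0.0025 = $21.53
State unemployment insurance (employee share): $8610.57 × 0.006 = $51.66
Legal plan premium: $167.28
Union dues: $87.52
Total deductions = $692.29 + $1266.92 + $237.55 + $151.55 + $21.53 + $51.66 + $167.28 + $87.52 = $2676.30
Net pay = $8610.57 − $2676.30 = $5934.27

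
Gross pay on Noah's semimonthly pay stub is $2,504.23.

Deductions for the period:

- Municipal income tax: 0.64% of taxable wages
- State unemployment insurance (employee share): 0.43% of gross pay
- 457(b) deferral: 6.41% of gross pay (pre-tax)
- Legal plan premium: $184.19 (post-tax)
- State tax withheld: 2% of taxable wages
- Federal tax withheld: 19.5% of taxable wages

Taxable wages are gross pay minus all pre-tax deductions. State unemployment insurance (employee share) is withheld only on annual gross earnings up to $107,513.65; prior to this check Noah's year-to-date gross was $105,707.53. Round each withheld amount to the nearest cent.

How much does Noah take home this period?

$1,632.86

457(b) deferral: $2,504.23 × 0.0641 = $160.52
Taxable wages = $2,504.23 − $160.52 = $2,343.71
Municipal income tax: $2,343.71 × 0.0064 = $15.00
State tax withheld: $2,343.71 × 0.02 = $46.87
Federal tax withheld: $2,343.71 × 0.195 = $457.02
State unemployment insurance (employee share): only $107,513.65 − $105,707.53 = $1,806.12 of this check is subject → $1,806.12 × 0.0043 = $7.77
Legal plan premium: $184.19
Total deductions = $160.52 + $15.00 + $46.87 + $457.02 + $7.77 + $184.19 = $871.37
Net pay = $2,504.23 − $871.37 = $1,632.86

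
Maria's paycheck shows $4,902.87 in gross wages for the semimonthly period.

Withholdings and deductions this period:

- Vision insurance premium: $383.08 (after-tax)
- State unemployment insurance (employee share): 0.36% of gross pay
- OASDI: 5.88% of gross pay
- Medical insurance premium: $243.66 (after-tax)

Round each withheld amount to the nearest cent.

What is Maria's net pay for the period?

$3,970.19

OASDI: $4,902.87 × 0.0588 = $288.29
State unemployment insurance (employee share): $4,902.87 × 0.0036 = $17.65
Vision insurance premium: $383.08
Medical insurance premium: $243.66
Total deductions = $288.29 + $17.65 + $383.08 + $243.66 = $932.68
Net pay = $4,902.87 − $932.68 = $3,970.19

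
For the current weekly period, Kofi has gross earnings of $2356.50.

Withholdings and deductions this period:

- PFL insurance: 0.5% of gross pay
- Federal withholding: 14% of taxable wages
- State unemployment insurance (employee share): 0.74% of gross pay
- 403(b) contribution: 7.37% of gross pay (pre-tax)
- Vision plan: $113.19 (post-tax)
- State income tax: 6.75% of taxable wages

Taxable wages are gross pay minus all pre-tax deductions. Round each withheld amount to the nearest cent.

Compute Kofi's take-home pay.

403(b) contribution: $2356.50 × 0.0737 = $173.67
Taxable wages = $2356.50 − $173.67 = $2182.83
Federal withholding: $2182.83 × 0.14 = $305.60
State income tax: $2182.83 × 0.0675 = $147.34
State unemployment insurance (employee share): $2356.50 × 0.0074 = $17.44
PFL insurance: $2356.50 × 0.005 = $11.78
Vision plan: $113.19
Total deductions = $173.67 + $305.60 + $147.34 + $17.44 + $11.78 + $113.19 = $769.02
Net pay = $2356.50 − $769.02 = $1587.48

$1587.48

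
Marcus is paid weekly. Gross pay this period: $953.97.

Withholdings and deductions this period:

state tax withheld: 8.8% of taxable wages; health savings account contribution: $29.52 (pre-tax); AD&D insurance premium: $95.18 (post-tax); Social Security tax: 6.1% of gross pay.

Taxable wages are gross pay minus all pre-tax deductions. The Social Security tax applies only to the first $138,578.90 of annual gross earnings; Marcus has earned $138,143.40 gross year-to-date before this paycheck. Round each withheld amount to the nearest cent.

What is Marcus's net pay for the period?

Health savings account contribution: $29.52
Taxable wages = $953.97 − $29.52 = $924.45
State tax withheld: $924.45 × 0.088 = $81.35
Social Security tax: only $138,578.90 − $138,143.40 = $435.50 of this check is subject → $435.50 × 0.061 = $26.57
AD&D insurance premium: $95.18
Total deductions = $29.52 + $81.35 + $26.57 + $95.18 = $232.62
Net pay = $953.97 − $232.62 = $721.35

$721.35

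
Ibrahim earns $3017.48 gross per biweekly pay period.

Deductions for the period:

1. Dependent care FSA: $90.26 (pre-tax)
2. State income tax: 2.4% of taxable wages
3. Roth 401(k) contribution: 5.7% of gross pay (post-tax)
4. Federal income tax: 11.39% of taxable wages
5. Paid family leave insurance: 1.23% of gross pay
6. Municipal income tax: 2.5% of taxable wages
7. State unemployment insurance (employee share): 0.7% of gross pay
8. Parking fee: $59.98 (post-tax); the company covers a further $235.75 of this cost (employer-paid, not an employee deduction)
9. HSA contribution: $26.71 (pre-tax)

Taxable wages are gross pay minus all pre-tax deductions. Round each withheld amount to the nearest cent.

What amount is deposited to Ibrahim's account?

HSA contribution: $26.71
Dependent care FSA: $90.26
Pre-tax total = $26.71 + $90.26 = $116.97
Taxable wages = $3017.48 − $116.97 = $2900.51
Federal income tax: $2900.51 × 0.1139 = $330.37
Municipal income tax: $2900.51 × 0.025 = $72.51
State income tax: $2900.51 × 0.024 = $69.61
State unemployment insurance (employee share): $3017.48 × 0.007 = $21.12
Paid family leave insurance: $3017.48 × 0.0123 = $37.12
Parking fee: $59.98
Roth 401(k) contribution: $3017.48 × 0.057 = $172.00
(Employer's $235.75 toward parking fee is not withheld from the employee.)
Total deductions = $26.71 + $90.26 + $330.37 + $72.51 + $69.61 + $21.12 + $37.12 + $59.98 + $172.00 = $879.68
Net pay = $3017.48 − $879.68 = $2137.80

$2137.80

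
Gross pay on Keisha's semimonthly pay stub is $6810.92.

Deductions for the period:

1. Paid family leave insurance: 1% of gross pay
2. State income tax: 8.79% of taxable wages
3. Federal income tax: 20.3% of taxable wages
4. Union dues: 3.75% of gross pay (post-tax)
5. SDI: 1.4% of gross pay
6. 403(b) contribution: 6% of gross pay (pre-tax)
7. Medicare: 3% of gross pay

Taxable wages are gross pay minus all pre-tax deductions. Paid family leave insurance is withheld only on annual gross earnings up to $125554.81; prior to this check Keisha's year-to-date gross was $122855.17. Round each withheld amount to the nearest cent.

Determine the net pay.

403(b) contribution: $6810.92 × 0.06 = $408.66
Taxable wages = $6810.92 − $408.66 = $6402.26
State income tax: $6402.26 × 0.0879 = $562.76
Federal income tax: $6402.26 × 0.203 = $1299.66
Medicare: $6810.92 × 0.03 = $204.33
SDI: $6810.92 × 0.014 = $95.35
Paid family leave insurance: only $125554.81 − $122855.17 = $2699.64 of this check is subject → $2699.64 × 0.01 = $27.00
Union dues: $6810.92 × 0.0375 = $255.41
Total deductions = $408.66 + $562.76 + $1299.66 + $204.33 + $95.35 + $27.00 + $255.41 = $2853.17
Net pay = $6810.92 − $2853.17 = $3957.75

$3957.75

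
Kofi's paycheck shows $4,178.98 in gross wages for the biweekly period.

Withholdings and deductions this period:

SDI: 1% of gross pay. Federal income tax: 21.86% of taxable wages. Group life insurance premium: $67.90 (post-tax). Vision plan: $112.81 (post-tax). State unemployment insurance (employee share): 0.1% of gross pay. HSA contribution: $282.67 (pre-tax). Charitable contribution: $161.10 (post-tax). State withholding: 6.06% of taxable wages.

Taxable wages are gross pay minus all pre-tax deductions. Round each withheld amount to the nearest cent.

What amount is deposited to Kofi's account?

HSA contribution: $282.67
Taxable wages = $4,178.98 − $282.67 = $3,896.31
Federal income tax: $3,896.31 × 0.2186 = $851.73
State withholding: $3,896.31 × 0.0606 = $236.12
SDI: $4,178.98 × 0.01 = $41.79
State unemployment insurance (employee share): $4,178.98 × 0.001 = $4.18
Group life insurance premium: $67.90
Vision plan: $112.81
Charitable contribution: $161.10
Total deductions = $282.67 + $851.73 + $236.12 + $41.79 + $4.18 + $67.90 + $112.81 + $161.10 = $1,758.30
Net pay = $4,178.98 − $1,758.30 = $2,420.68

$2,420.68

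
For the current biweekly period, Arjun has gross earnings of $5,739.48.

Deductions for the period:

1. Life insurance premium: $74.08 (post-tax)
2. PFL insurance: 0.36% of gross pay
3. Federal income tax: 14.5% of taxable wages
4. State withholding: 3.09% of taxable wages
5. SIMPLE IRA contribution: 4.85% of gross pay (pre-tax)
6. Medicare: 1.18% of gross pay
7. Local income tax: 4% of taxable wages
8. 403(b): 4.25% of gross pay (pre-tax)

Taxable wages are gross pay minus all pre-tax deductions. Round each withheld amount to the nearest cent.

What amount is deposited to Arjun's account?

SIMPLE IRA contribution: $5,739.48 × 0.0485 = $278.36
403(b): $5,739.48 × 0.0425 = $243.93
Pre-tax total = $278.36 + $243.93 = $522.29
Taxable wages = $5,739.48 − $522.29 = $5,217.19
Local income tax: $5,217.19 × 0.04 = $208.69
Federal income tax: $5,217.19 × 0.145 = $756.49
State withholding: $5,217.19 × 0.0309 = $161.21
PFL insurance: $5,739.48 × 0.0036 = $20.66
Medicare: $5,739.48 × 0.0118 = $67.73
Life insurance premium: $74.08
Total deductions = $278.36 + $243.93 + $208.69 + $756.49 + $161.21 + $20.66 + $67.73 + $74.08 = $1,811.15
Net pay = $5,739.48 − $1,811.15 = $3,928.33

$3,928.33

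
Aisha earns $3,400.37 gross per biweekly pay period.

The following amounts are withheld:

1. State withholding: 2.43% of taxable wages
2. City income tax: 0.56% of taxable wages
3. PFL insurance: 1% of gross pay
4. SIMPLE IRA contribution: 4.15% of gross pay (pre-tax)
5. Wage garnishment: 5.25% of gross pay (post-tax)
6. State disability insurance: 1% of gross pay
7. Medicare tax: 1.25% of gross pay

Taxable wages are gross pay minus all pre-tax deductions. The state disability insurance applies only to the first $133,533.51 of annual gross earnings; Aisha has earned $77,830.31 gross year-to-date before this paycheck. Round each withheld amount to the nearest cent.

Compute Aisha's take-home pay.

SIMPLE IRA contribution: $3,400.37 × 0.0415 = $141.12
Taxable wages = $3,400.37 − $141.12 = $3,259.25
State withholding: $3,259.25 × 0.0243 = $79.20
City income tax: $3,259.25 × 0.0056 = $18.25
Medicare tax: $3,400.37 × 0.0125 = $42.50
PFL insurance: $3,400.37 × 0.01 = $34.00
State disability insurance: cap not yet reached, full $3,400.37 is subject → $3,400.37 × 0.01 = $34.00
Wage garnishment: $3,400.37 × 0.0525 = $178.52
Total deductions = $141.12 + $79.20 + $18.25 + $42.50 + $34.00 + $34.00 + $178.52 = $527.59
Net pay = $3,400.37 − $527.59 = $2,872.78

$2,872.78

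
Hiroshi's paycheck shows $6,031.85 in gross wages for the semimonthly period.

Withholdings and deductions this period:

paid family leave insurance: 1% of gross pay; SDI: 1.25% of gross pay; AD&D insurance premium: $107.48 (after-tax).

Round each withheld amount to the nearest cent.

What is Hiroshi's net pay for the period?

Paid family leave insurance: $6,031.85 × 0.01 = $60.32
SDI: $6,031.85 × 0.0125 = $75.40
AD&D insurance premium: $107.48
Total deductions = $60.32 + $75.40 + $107.48 = $243.20
Net pay = $6,031.85 − $243.20 = $5,788.65

$5,788.65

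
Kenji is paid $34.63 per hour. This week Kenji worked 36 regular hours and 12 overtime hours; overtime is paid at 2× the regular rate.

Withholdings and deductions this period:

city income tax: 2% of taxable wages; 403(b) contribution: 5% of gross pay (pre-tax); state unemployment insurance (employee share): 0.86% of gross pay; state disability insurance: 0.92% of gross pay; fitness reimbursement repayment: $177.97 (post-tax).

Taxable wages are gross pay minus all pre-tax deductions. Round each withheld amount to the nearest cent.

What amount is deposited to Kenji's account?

Regular pay: 36 × $34.63 = $1,246.68
Overtime pay: 12 × $34.63 × 2 = $831.12
Gross pay = $1,246.68 + $831.12 = $2,077.80
403(b) contribution: $2,077.80 × 0.05 = $103.89
Taxable wages = $2,077.80 − $103.89 = $1,973.91
City income tax: $1,973.91 × 0.02 = $39.48
State disability insurance: $2,077.80 × 0.0092 = $19.12
State unemployment insurance (employee share): $2,077.80 × 0.0086 = $17.87
Fitness reimbursement repayment: $177.97
Total deductions = $103.89 + $39.48 + $19.12 + $17.87 + $177.97 = $358.33
Net pay = $2,077.80 − $358.33 = $1,719.47

$1,719.47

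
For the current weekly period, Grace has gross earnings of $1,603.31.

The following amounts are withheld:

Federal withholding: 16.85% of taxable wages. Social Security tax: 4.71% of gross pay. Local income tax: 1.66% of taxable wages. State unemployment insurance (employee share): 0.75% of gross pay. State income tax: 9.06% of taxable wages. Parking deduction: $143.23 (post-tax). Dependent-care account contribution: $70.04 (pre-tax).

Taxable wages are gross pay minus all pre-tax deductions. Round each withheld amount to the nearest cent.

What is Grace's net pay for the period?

Dependent-care account contribution: $70.04
Taxable wages = $1,603.31 − $70.04 = $1,533.27
Local income tax: $1,533.27 × 0.0166 = $25.45
Federal withholding: $1,533.27 × 0.1685 = $258.36
State income tax: $1,533.27 × 0.0906 = $138.91
State unemployment insurance (employee share): $1,603.31 × 0.0075 = $12.02
Social Security tax: $1,603.31 × 0.0471 = $75.52
Parking deduction: $143.23
Total deductions = $70.04 + $25.45 + $258.36 + $138.91 + $12.02 + $75.52 + $143.23 = $723.53
Net pay = $1,603.31 − $723.53 = $879.78

$879.78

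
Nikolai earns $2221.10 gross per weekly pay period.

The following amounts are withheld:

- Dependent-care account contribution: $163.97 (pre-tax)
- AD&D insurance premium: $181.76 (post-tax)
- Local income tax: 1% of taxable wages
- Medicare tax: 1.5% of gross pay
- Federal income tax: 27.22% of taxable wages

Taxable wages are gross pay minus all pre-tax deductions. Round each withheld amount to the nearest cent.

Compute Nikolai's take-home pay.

$1261.53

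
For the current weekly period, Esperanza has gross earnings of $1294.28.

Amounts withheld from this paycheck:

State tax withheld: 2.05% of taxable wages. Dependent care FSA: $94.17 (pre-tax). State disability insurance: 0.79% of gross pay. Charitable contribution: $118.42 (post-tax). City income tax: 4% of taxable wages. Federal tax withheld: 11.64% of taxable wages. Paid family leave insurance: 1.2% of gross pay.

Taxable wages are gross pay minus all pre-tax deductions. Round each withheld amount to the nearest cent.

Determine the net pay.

$843.65

Dependent care FSA: $94.17
Taxable wages = $1294.28 − $94.17 = $1200.11
Federal tax withheld: $1200.11 × 0.1164 = $139.69
City income tax: $1200.11 × 0.04 = $48.00
State tax withheld: $1200.11 × 0.0205 = $24.60
State disability insurance: $1294.28 × 0.0079 = $10.22
Paid family leave insurance: $1294.28 × 0.012 = $15.53
Charitable contribution: $118.42
Total deductions = $94.17 + $139.69 + $48.00 + $24.60 + $10.22 + $15.53 + $118.42 = $450.63
Net pay = $1294.28 − $450.63 = $843.65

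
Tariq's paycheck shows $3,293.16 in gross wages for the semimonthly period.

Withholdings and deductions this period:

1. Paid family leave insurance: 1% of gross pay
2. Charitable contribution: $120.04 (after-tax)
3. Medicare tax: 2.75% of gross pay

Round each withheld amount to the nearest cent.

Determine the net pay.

Paid family leave insurance: $3,293.16 × 0.01 = $32.93
Medicare tax: $3,293.16 × 0.0275 = $90.56
Charitable contribution: $120.04
Total deductions = $32.93 + $90.56 + $120.04 = $243.53
Net pay = $3,293.16 − $243.53 = $3,049.63

$3,049.63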